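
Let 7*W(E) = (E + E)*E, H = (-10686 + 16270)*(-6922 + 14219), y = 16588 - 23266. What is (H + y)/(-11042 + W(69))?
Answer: -142589195/33886 ≈ -4207.9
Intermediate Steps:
y = -6678
H = 40746448 (H = 5584*7297 = 40746448)
W(E) = 2*E²/7 (W(E) = ((E + E)*E)/7 = ((2*E)*E)/7 = (2*E²)/7 = 2*E²/7)
(H + y)/(-11042 + W(69)) = (40746448 - 6678)/(-11042 + (2/7)*69²) = 40739770/(-11042 + (2/7)*4761) = 40739770/(-11042 + 9522/7) = 40739770/(-67772/7) = 40739770*(-7/67772) = -142589195/33886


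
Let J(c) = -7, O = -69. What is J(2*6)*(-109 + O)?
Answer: 1246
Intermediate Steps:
J(2*6)*(-109 + O) = -7*(-109 - 69) = -7*(-178) = 1246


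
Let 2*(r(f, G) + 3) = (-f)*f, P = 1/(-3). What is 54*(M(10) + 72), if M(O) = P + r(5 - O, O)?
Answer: 3033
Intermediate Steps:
P = -⅓ (P = 1*(-⅓) = -⅓ ≈ -0.33333)
r(f, G) = -3 - f²/2 (r(f, G) = -3 + ((-f)*f)/2 = -3 + (-f²)/2 = -3 - f²/2)
M(O) = -10/3 - (5 - O)²/2 (M(O) = -⅓ + (-3 - (5 - O)²/2) = -10/3 - (5 - O)²/2)
54*(M(10) + 72) = 54*((-10/3 - (-5 + 10)²/2) + 72) = 54*((-10/3 - ½*5²) + 72) = 54*((-10/3 - ½*25) + 72) = 54*((-10/3 - 25/2) + 72) = 54*(-95/6 + 72) = 54*(337/6) = 3033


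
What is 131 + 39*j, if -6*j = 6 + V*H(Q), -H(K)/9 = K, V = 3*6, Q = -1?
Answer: -961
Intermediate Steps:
V = 18
H(K) = -9*K
j = -28 (j = -(6 + 18*(-9*(-1)))/6 = -(6 + 18*9)/6 = -(6 + 162)/6 = -1/6*168 = -28)
131 + 39*j = 131 + 39*(-28) = 131 - 1092 = -961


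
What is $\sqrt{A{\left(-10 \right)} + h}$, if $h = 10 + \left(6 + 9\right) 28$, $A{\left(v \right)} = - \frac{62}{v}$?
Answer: $\frac{\sqrt{10905}}{5} \approx 20.885$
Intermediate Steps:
$h = 430$ ($h = 10 + 15 \cdot 28 = 10 + 420 = 430$)
$\sqrt{A{\left(-10 \right)} + h} = \sqrt{- \frac{62}{-10} + 430} = \sqrt{\left(-62\right) \left(- \frac{1}{10}\right) + 430} = \sqrt{\frac{31}{5} + 430} = \sqrt{\frac{2181}{5}} = \frac{\sqrt{10905}}{5}$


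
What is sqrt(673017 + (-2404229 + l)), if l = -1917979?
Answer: I*sqrt(3649191) ≈ 1910.3*I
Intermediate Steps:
sqrt(673017 + (-2404229 + l)) = sqrt(673017 + (-2404229 - 1917979)) = sqrt(673017 - 4322208) = sqrt(-3649191) = I*sqrt(3649191)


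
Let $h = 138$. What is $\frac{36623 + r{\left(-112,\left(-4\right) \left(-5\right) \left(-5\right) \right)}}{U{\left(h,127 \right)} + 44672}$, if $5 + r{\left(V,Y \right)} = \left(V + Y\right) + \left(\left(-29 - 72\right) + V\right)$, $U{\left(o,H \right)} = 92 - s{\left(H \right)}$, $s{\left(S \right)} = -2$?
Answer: $\frac{36193}{44766} \approx 0.80849$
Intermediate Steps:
$U{\left(o,H \right)} = 94$ ($U{\left(o,H \right)} = 92 - -2 = 92 + 2 = 94$)
$r{\left(V,Y \right)} = -106 + Y + 2 V$ ($r{\left(V,Y \right)} = -5 + \left(\left(V + Y\right) + \left(\left(-29 - 72\right) + V\right)\right) = -5 + \left(\left(V + Y\right) + \left(-101 + V\right)\right) = -5 + \left(-101 + Y + 2 V\right) = -106 + Y + 2 V$)
$\frac{36623 + r{\left(-112,\left(-4\right) \left(-5\right) \left(-5\right) \right)}}{U{\left(h,127 \right)} + 44672} = \frac{36623 + \left(-106 + \left(-4\right) \left(-5\right) \left(-5\right) + 2 \left(-112\right)\right)}{94 + 44672} = \frac{36623 - 430}{44766} = \left(36623 - 430\right) \frac{1}{44766} = 36193 \cdot \frac{1}{44766} = \frac{36193}{44766}$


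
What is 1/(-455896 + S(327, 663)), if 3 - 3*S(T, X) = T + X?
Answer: -1/456225 ≈ -2.1919e-6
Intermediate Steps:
S(T, X) = 1 - T/3 - X/3 (S(T, X) = 1 - (T + X)/3 = 1 + (-T/3 - X/3) = 1 - T/3 - X/3)
1/(-455896 + S(327, 663)) = 1/(-455896 + (1 - ⅓*327 - ⅓*663)) = 1/(-455896 + (1 - 109 - 221)) = 1/(-455896 - 329) = 1/(-456225) = -1/456225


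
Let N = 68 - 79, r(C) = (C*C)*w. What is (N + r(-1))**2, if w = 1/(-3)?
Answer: 1156/9 ≈ 128.44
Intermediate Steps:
w = -1/3 ≈ -0.33333
r(C) = -C**2/3 (r(C) = (C*C)*(-1/3) = C**2*(-1/3) = -C**2/3)
N = -11
(N + r(-1))**2 = (-11 - 1/3*(-1)**2)**2 = (-11 - 1/3*1)**2 = (-11 - 1/3)**2 = (-34/3)**2 = 1156/9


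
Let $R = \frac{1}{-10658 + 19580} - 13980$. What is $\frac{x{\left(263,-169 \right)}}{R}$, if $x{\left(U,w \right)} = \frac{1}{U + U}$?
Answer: $- \frac{4461}{32803874017} \approx -1.3599 \cdot 10^{-7}$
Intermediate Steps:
$x{\left(U,w \right)} = \frac{1}{2 U}$
$R = - \frac{124729559}{8922}$ ($R = \frac{1}{8922} - 13980 = - \frac{124729559}{8922} \approx -13980.0$)
$\frac{x{\left(263,-169 \right)}}{R} = \frac{\frac{1}{2} \cdot \frac{1}{263}}{- \frac{124729559}{8922}} = \frac{1}{2} \cdot \frac{1}{263} \left(- \frac{8922}{124729559}\right) = \frac{1}{526} \left(- \frac{8922}{124729559}\right) = - \frac{4461}{32803874017}$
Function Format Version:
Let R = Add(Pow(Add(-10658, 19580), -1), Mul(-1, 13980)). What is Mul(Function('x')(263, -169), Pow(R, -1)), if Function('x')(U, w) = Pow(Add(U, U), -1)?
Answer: Rational(-4461, 32803874017) ≈ -1.3599e-7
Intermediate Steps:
Function('x')(U, w) = Mul(Rational(1, 2), Pow(U, -1)) (Function('x')(U, w) = Pow(Mul(2, U), -1) = Mul(Rational(1, 2), Pow(U, -1)))
R = Rational(-124729559, 8922) (R = Add(Pow(8922, -1), -13980) = Add(Rational(1, 8922), -13980) = Rational(-124729559, 8922) ≈ -13980.)
Mul(Function('x')(263, -169), Pow(R, -1)) = Mul(Mul(Rational(1, 2), Pow(263, -1)), Pow(Rational(-124729559, 8922), -1)) = Mul(Mul(Rational(1, 2), Rational(1, 263)), Rational(-8922, 124729559)) = Mul(Rational(1, 526), Rational(-8922, 124729559)) = Rational(-4461, 32803874017)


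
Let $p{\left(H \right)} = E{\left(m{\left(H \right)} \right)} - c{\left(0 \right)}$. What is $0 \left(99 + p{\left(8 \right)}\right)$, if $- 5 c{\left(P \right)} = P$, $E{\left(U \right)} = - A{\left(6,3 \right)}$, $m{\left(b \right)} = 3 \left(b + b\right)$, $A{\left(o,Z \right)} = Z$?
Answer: $0$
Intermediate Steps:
$m{\left(b \right)} = 6 b$ ($m{\left(b \right)} = 3 \cdot 2 b = 6 b$)
$E{\left(U \right)} = -3$ ($E{\left(U \right)} = \left(-1\right) 3 = -3$)
$c{\left(P \right)} = - \frac{P}{5}$
$p{\left(H \right)} = -3$ ($p{\left(H \right)} = -3 - \left(- \frac{1}{5}\right) 0 = -3 - 0 = -3 + 0 = -3$)
$0 \left(99 + p{\left(8 \right)}\right) = 0 \left(99 - 3\right) = 0 \cdot 96 = 0$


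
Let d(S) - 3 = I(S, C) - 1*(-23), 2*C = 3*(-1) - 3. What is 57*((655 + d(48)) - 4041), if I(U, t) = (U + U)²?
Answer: 333792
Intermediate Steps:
C = -3 (C = (3*(-1) - 3)/2 = (-3 - 3)/2 = (½)*(-6) = -3)
I(U, t) = 4*U² (I(U, t) = (2*U)² = 4*U²)
d(S) = 26 + 4*S² (d(S) = 3 + (4*S² - 1*(-23)) = 3 + (4*S² + 23) = 3 + (23 + 4*S²) = 26 + 4*S²)
57*((655 + d(48)) - 4041) = 57*((655 + (26 + 4*48²)) - 4041) = 57*((655 + (26 + 4*2304)) - 4041) = 57*((655 + (26 + 9216)) - 4041) = 57*((655 + 9242) - 4041) = 57*(9897 - 4041) = 57*5856 = 333792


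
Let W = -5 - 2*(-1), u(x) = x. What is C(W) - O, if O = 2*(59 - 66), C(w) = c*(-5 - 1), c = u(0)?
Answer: 14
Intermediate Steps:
c = 0
W = -3 (W = -5 + 2 = -3)
C(w) = 0 (C(w) = 0*(-5 - 1) = 0*(-6) = 0)
O = -14 (O = 2*(-7) = -14)
C(W) - O = 0 - 1*(-14) = 0 + 14 = 14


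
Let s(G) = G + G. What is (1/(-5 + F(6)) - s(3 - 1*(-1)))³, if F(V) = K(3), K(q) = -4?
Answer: -389017/729 ≈ -533.63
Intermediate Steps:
F(V) = -4
s(G) = 2*G
(1/(-5 + F(6)) - s(3 - 1*(-1)))³ = (1/(-5 - 4) - 2*(3 - 1*(-1)))³ = (1/(-9) - 2*(3 + 1))³ = (-⅑ - 2*4)³ = (-⅑ - 1*8)³ = (-⅑ - 8)³ = (-73/9)³ = -389017/729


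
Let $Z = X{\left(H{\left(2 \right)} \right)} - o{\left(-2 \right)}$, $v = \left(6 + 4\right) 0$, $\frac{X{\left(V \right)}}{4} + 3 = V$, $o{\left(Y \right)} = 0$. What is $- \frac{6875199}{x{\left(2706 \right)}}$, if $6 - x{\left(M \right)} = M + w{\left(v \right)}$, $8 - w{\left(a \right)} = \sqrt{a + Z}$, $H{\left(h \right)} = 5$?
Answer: $\frac{4654509723}{1833314} + \frac{6875199 \sqrt{2}}{3666628} \approx 2541.5$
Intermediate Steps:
$X{\left(V \right)} = -12 + 4 V$
$v = 0$ ($v = 10 \cdot 0 = 0$)
$Z = 8$ ($Z = \left(-12 + 4 \cdot 5\right) - 0 = \left(-12 + 20\right) + 0 = 8 + 0 = 8$)
$w{\left(a \right)} = 8 - \sqrt{8 + a}$ ($w{\left(a \right)} = 8 - \sqrt{a + 8} = 8 - \sqrt{8 + a}$)
$x{\left(M \right)} = -2 - M + 2 \sqrt{2}$ ($x{\left(M \right)} = 6 - \left(M + \left(8 - \sqrt{8 + 0}\right)\right) = 6 - \left(M + \left(8 - \sqrt{8}\right)\right) = 6 - \left(M + \left(8 - 2 \sqrt{2}\right)\right) = 6 - \left(8 + M - 2 \sqrt{2}\right) = -2 - M + 2 \sqrt{2}$)
$- \frac{6875199}{x{\left(2706 \right)}} = - \frac{6875199}{-2 - 2706 + 2 \sqrt{2}} = - \frac{6875199}{-2708 + 2 \sqrt{2}}$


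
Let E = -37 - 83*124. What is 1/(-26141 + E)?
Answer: -1/36470 ≈ -2.7420e-5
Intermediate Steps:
E = -10329 (E = -37 - 10292 = -10329)
1/(-26141 + E) = 1/(-26141 - 10329) = 1/(-36470) = -1/36470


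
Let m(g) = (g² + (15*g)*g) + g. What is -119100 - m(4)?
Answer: -119360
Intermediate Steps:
m(g) = g + 16*g² (m(g) = (g² + 15*g²) + g = 16*g² + g = g + 16*g²)
-119100 - m(4) = -119100 - 4*(1 + 16*4) = -119100 - 4*(1 + 64) = -119100 - 4*65 = -119100 - 1*260 = -119100 - 260 = -119360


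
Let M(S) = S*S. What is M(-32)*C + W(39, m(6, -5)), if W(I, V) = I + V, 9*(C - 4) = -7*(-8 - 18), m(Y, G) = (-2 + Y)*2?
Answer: 223655/9 ≈ 24851.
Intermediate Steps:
M(S) = S²
m(Y, G) = -4 + 2*Y
C = 218/9 (C = 4 + (-7*(-8 - 18))/9 = 4 + (-7*(-26))/9 = 4 + (⅑)*182 = 4 + 182/9 = 218/9 ≈ 24.222)
M(-32)*C + W(39, m(6, -5)) = (-32)²*(218/9) + (39 + (-4 + 2*6)) = 1024*(218/9) + (39 + (-4 + 12)) = 223232/9 + (39 + 8) = 223232/9 + 47 = 223655/9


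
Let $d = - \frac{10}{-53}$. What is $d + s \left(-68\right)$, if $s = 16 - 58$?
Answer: $\frac{151378}{53} \approx 2856.2$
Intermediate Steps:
$d = \frac{10}{53}$ ($d = \left(-10\right) \left(- \frac{1}{53}\right) = \frac{10}{53} \approx 0.18868$)
$s = -42$
$d + s \left(-68\right) = \frac{10}{53} - -2856 = \frac{10}{53} + 2856 = \frac{151378}{53}$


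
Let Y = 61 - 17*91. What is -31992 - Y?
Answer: -30506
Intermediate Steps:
Y = -1486 (Y = 61 - 1547 = -1486)
-31992 - Y = -31992 - 1*(-1486) = -31992 + 1486 = -30506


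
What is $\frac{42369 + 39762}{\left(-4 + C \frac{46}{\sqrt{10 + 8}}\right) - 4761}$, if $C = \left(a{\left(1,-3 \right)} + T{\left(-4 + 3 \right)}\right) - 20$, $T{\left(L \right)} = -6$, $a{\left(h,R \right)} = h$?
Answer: $- \frac{704437587}{40737155} + \frac{5667039 \sqrt{2}}{8147431} \approx -16.309$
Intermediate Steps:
$C = -25$ ($C = \left(1 - 6\right) - 20 = -5 - 20 = -25$)
$\frac{42369 + 39762}{\left(-4 + C \frac{46}{\sqrt{10 + 8}}\right) - 4761} = \frac{42369 + 39762}{\left(-4 - 25 \frac{46}{\sqrt{10 + 8}}\right) - 4761} = \frac{82131}{\left(-4 - 25 \frac{46}{\sqrt{18}}\right) - 4761} = \frac{82131}{\left(-4 - 25 \frac{46}{3 \sqrt{2}}\right) - 4761} = \frac{82131}{\left(-4 - 25 \cdot 46 \frac{\sqrt{2}}{6}\right) - 4761} = \frac{82131}{\left(-4 - 25 \frac{23 \sqrt{2}}{3}\right) - 4761} = \frac{82131}{\left(-4 - \frac{575 \sqrt{2}}{3}\right) - 4761} = \frac{82131}{-4765 - \frac{575 \sqrt{2}}{3}}$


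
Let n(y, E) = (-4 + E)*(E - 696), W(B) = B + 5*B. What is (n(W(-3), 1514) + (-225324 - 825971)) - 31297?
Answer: 152588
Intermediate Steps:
W(B) = 6*B
n(y, E) = (-696 + E)*(-4 + E) (n(y, E) = (-4 + E)*(-696 + E) = (-696 + E)*(-4 + E))
(n(W(-3), 1514) + (-225324 - 825971)) - 31297 = ((2784 + 1514**2 - 700*1514) + (-225324 - 825971)) - 31297 = ((2784 + 2292196 - 1059800) - 1051295) - 31297 = (1235180 - 1051295) - 31297 = 183885 - 31297 = 152588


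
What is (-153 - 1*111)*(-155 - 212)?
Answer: 96888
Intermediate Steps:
(-153 - 1*111)*(-155 - 212) = (-153 - 111)*(-367) = -264*(-367) = 96888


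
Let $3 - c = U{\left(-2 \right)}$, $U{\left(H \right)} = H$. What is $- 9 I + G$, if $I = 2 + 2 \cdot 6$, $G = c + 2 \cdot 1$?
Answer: $-119$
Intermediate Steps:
$c = 5$ ($c = 3 - -2 = 3 + 2 = 5$)
$G = 7$ ($G = 5 + 2 \cdot 1 = 5 + 2 = 7$)
$I = 14$ ($I = 2 + 12 = 14$)
$- 9 I + G = \left(-9\right) 14 + 7 = -126 + 7 = -119$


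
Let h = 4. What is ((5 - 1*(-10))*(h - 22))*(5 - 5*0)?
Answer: -1350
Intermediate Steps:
((5 - 1*(-10))*(h - 22))*(5 - 5*0) = ((5 - 1*(-10))*(4 - 22))*(5 - 5*0) = ((5 + 10)*(-18))*(5 + 0) = (15*(-18))*5 = -270*5 = -1350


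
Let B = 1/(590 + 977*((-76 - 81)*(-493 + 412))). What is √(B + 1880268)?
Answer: √290281574767261131767/12425099 ≈ 1371.2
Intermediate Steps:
B = 1/12425099 (B = 1/(590 + 977*(-157*(-81))) = 1/(590 + 977*12717) = 1/(590 + 12424509) = 1/12425099 ≈ 8.0482e-8)
√(B + 1880268) = √(1/12425099 + 1880268) = √(23362516046533/12425099) = √290281574767261131767/12425099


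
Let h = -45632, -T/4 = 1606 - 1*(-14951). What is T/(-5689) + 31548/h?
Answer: 710659881/64900112 ≈ 10.950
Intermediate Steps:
T = -66228 (T = -4*(1606 - 1*(-14951)) = -4*(1606 + 14951) = -4*16557 = -66228)
T/(-5689) + 31548/h = -66228/(-5689) + 31548/(-45632) = -66228*(-1/5689) + 31548*(-1/45632) = 66228/5689 - 7887/11408 = 710659881/64900112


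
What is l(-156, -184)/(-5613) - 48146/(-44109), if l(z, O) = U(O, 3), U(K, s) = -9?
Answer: 90213493/82527939 ≈ 1.0931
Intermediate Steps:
l(z, O) = -9
l(-156, -184)/(-5613) - 48146/(-44109) = -9/(-5613) - 48146/(-44109) = -9*(-1/5613) - 48146*(-1/44109) = 3/1871 + 48146/44109 = 90213493/82527939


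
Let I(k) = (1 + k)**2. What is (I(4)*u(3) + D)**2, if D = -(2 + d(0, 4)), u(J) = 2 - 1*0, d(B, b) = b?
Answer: 1936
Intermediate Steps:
u(J) = 2 (u(J) = 2 + 0 = 2)
D = -6 (D = -(2 + 4) = -1*6 = -6)
(I(4)*u(3) + D)**2 = ((1 + 4)**2*2 - 6)**2 = (5**2*2 - 6)**2 = (25*2 - 6)**2 = (50 - 6)**2 = 44**2 = 1936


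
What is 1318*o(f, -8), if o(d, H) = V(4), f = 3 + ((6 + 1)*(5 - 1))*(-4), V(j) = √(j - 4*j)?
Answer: 2636*I*√3 ≈ 4565.7*I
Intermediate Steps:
V(j) = √3*√(-j) (V(j) = √(-3*j) = √3*√(-j))
f = -109 (f = 3 + (7*4)*(-4) = 3 + 28*(-4) = 3 - 112 = -109)
o(d, H) = 2*I*√3 (o(d, H) = √3*√(-1*4) = √3*√(-4) = √3*(2*I) = 2*I*√3)
1318*o(f, -8) = 1318*(2*I*√3) = 2636*I*√3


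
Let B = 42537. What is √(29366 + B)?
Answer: √71903 ≈ 268.15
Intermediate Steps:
√(29366 + B) = √(29366 + 42537) = √71903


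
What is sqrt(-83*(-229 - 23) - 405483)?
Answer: I*sqrt(384567) ≈ 620.13*I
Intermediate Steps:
sqrt(-83*(-229 - 23) - 405483) = sqrt(-83*(-252) - 405483) = sqrt(20916 - 405483) = sqrt(-384567) = I*sqrt(384567)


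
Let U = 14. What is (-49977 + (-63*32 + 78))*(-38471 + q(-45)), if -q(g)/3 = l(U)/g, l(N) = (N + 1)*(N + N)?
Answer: 1995768345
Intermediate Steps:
l(N) = 2*N*(1 + N) (l(N) = (1 + N)*(2*N) = 2*N*(1 + N))
q(g) = -1260/g (q(g) = -3*2*14*(1 + 14)/g = -3*2*14*15/g = -1260/g)
(-49977 + (-63*32 + 78))*(-38471 + q(-45)) = (-49977 + (-63*32 + 78))*(-38471 - 1260/(-45)) = (-49977 + (-2016 + 78))*(-38471 - 1260*(-1/45)) = (-49977 - 1938)*(-38471 + 28) = -51915*(-38443) = 1995768345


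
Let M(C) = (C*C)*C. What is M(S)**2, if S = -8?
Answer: 262144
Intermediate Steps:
M(C) = C**3 (M(C) = C**2*C = C**3)
M(S)**2 = ((-8)**3)**2 = (-512)**2 = 262144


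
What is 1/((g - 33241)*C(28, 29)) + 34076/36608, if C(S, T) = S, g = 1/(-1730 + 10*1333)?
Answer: 22994195814367/24702796454336 ≈ 0.93083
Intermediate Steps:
g = 1/11600 (g = 1/(-1730 + 13330) = 1/11600 ≈ 8.6207e-5)
1/((g - 33241)*C(28, 29)) + 34076/36608 = 1/((1/11600 - 33241)*28) + 34076/36608 = (1/28)/(-385595599/11600) + 34076*(1/36608) = -11600/385595599*1/28 + 8519/9152 = -2900/2699169193 + 8519/9152 = 22994195814367/24702796454336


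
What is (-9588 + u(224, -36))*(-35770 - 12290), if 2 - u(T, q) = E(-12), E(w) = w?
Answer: 460126440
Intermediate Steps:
u(T, q) = 14 (u(T, q) = 2 - 1*(-12) = 2 + 12 = 14)
(-9588 + u(224, -36))*(-35770 - 12290) = (-9588 + 14)*(-35770 - 12290) = -9574*(-48060) = 460126440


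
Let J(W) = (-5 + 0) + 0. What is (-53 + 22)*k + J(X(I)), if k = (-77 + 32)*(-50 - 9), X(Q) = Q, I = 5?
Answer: -82310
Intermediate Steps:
k = 2655 (k = -45*(-59) = 2655)
J(W) = -5 (J(W) = -5 + 0 = -5)
(-53 + 22)*k + J(X(I)) = (-53 + 22)*2655 - 5 = -31*2655 - 5 = -82305 - 5 = -82310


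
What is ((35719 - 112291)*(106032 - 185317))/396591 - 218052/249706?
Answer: 252646900049898/16505192041 ≈ 15307.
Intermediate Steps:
((35719 - 112291)*(106032 - 185317))/396591 - 218052/249706 = -76572*(-79285)*(1/396591) - 218052*1/249706 = 6071011020*(1/396591) - 109026/124853 = 2023670340/132197 - 109026/124853 = 252646900049898/16505192041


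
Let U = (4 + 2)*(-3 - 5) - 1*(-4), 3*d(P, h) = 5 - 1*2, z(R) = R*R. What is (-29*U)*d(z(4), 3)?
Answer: 1276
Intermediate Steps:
z(R) = R²
d(P, h) = 1 (d(P, h) = (5 - 1*2)/3 = (5 - 2)/3 = (⅓)*3 = 1)
U = -44 (U = 6*(-8) + 4 = -48 + 4 = -44)
(-29*U)*d(z(4), 3) = -29*(-44)*1 = 1276*1 = 1276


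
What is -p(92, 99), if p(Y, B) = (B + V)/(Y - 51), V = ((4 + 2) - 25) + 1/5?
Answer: -401/205 ≈ -1.9561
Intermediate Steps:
V = -94/5 (V = (6 - 25) + ⅕ = -19 + ⅕ = -94/5 ≈ -18.800)
p(Y, B) = (-94/5 + B)/(-51 + Y) (p(Y, B) = (B - 94/5)/(Y - 51) = (-94/5 + B)/(-51 + Y))
-p(92, 99) = -(-94/5 + 99)/(-51 + 92) = -401/(41*5) = -1*401/205 = -401/205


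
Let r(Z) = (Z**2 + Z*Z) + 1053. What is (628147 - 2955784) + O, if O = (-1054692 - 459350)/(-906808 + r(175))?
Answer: -1965699570643/844505 ≈ -2.3276e+6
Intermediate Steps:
r(Z) = 1053 + 2*Z**2 (r(Z) = (Z**2 + Z**2) + 1053 = 2*Z**2 + 1053 = 1053 + 2*Z**2)
O = 1514042/844505 (O = (-1054692 - 459350)/(-906808 + (1053 + 2*175**2)) = -1514042/(-906808 + (1053 + 2*30625)) = -1514042/(-906808 + (1053 + 61250)) = -1514042/(-906808 + 62303) = -1514042/(-844505) = -1514042*(-1/844505) = 1514042/844505 ≈ 1.7928)
(628147 - 2955784) + O = (628147 - 2955784) + 1514042/844505 = -2327637 + 1514042/844505 = -1965699570643/844505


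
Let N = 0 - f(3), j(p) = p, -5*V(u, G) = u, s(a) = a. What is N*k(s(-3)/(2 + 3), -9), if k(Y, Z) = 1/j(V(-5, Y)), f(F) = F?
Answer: -3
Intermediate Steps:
V(u, G) = -u/5
k(Y, Z) = 1 (k(Y, Z) = 1/(-⅕*(-5)) = 1/1 = 1)
N = -3 (N = 0 - 1*3 = 0 - 3 = -3)
N*k(s(-3)/(2 + 3), -9) = -3*1 = -3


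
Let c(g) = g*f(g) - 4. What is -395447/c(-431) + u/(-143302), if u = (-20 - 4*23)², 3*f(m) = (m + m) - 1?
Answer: -87335332943/26649944591 ≈ -3.2771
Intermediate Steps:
f(m) = -⅓ + 2*m/3 (f(m) = ((m + m) - 1)/3 = (2*m - 1)/3 = (-1 + 2*m)/3 = -⅓ + 2*m/3)
u = 12544 (u = (-20 - 92)² = (-112)² = 12544)
c(g) = -4 + g*(-⅓ + 2*g/3) (c(g) = g*(-⅓ + 2*g/3) - 4 = -4 + g*(-⅓ + 2*g/3))
-395447/c(-431) + u/(-143302) = -395447/(-4 + (⅓)*(-431)*(-1 + 2*(-431))) + 12544/(-143302) = -395447/(-4 + (⅓)*(-431)*(-1 - 862)) + 12544*(-1/143302) = -395447/(-4 + (⅓)*(-431)*(-863)) - 6272/71651 = -395447/(-4 + 371953/3) - 6272/71651 = -395447/371941/3 - 6272/71651 = -395447*3/371941 - 6272/71651 = -1186341/371941 - 6272/71651 = -87335332943/26649944591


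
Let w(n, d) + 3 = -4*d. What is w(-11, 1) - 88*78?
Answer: -6871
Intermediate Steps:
w(n, d) = -3 - 4*d
w(-11, 1) - 88*78 = (-3 - 4*1) - 88*78 = (-3 - 4) - 6864 = -7 - 6864 = -6871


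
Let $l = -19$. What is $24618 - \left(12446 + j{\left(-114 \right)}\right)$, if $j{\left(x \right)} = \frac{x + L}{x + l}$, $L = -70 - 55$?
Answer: $\frac{1618637}{133} \approx 12170.0$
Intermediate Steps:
$L = -125$
$j{\left(x \right)} = \frac{-125 + x}{-19 + x}$ ($j{\left(x \right)} = \frac{x - 125}{x - 19} = \frac{-125 + x}{-19 + x}$)
$24618 - \left(12446 + j{\left(-114 \right)}\right) = 24618 - \left(12446 + \frac{-125 - 114}{-19 - 114}\right) = 24618 - \left(12446 + \frac{1}{-133} \left(-239\right)\right) = 24618 - \left(12446 - - \frac{239}{133}\right) = 24618 - \left(12446 + \frac{239}{133}\right) = 24618 - \frac{1655557}{133} = \frac{1618637}{133}$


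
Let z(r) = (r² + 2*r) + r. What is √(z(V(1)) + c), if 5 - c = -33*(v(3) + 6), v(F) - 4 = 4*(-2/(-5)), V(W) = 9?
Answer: √12395/5 ≈ 22.267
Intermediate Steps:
v(F) = 28/5 (v(F) = 4 + 4*(-2/(-5)) = 4 + 4*(-2*(-⅕)) = 4 + 4*(⅖) = 4 + 8/5 = 28/5)
c = 1939/5 (c = 5 - (-33)*(28/5 + 6) = 5 - (-33)*58/5 = 5 - 1*(-1914/5) = 5 + 1914/5 = 1939/5 ≈ 387.80)
z(r) = r² + 3*r
√(z(V(1)) + c) = √(9*(3 + 9) + 1939/5) = √(9*12 + 1939/5) = √(108 + 1939/5) = √(2479/5) = √12395/5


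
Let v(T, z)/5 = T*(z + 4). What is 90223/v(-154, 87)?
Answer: -12889/10010 ≈ -1.2876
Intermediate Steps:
v(T, z) = 5*T*(4 + z) (v(T, z) = 5*(T*(z + 4)) = 5*(T*(4 + z)) = 5*T*(4 + z))
90223/v(-154, 87) = 90223/((5*(-154)*(4 + 87))) = 90223/((5*(-154)*91)) = 90223/(-70070) = 90223*(-1/70070) = -12889/10010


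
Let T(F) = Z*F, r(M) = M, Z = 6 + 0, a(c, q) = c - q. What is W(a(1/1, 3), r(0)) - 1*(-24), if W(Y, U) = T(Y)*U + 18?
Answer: 42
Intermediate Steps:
Z = 6
T(F) = 6*F
W(Y, U) = 18 + 6*U*Y (W(Y, U) = (6*Y)*U + 18 = 6*U*Y + 18 = 18 + 6*U*Y)
W(a(1/1, 3), r(0)) - 1*(-24) = (18 + 6*0*(1/1 - 1*3)) - 1*(-24) = (18 + 6*0*(1 - 3)) + 24 = (18 + 6*0*(-2)) + 24 = (18 + 0) + 24 = 18 + 24 = 42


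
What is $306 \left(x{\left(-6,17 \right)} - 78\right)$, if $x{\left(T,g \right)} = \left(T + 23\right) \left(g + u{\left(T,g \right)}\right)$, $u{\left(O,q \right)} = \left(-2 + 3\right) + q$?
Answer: $158202$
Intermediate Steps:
$u{\left(O,q \right)} = 1 + q$
$x{\left(T,g \right)} = \left(1 + 2 g\right) \left(23 + T\right)$ ($x{\left(T,g \right)} = \left(T + 23\right) \left(g + \left(1 + g\right)\right) = \left(23 + T\right) \left(1 + 2 g\right) = \left(1 + 2 g\right) \left(23 + T\right)$)
$306 \left(x{\left(-6,17 \right)} - 78\right) = 306 \left(\left(23 - 6 + 46 \cdot 17 + 2 \left(-6\right) 17\right) - 78\right) = 306 \left(\left(23 - 6 + 782 - 204\right) - 78\right) = 306 \left(595 - 78\right) = 306 \cdot 517 = 158202$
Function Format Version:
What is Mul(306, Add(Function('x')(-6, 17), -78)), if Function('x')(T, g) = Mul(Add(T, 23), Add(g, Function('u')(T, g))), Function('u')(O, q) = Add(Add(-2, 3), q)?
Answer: 158202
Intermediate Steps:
Function('u')(O, q) = Add(1, q)
Function('x')(T, g) = Mul(Add(1, Mul(2, g)), Add(23, T)) (Function('x')(T, g) = Mul(Add(T, 23), Add(g, Add(1, g))) = Mul(Add(23, T), Add(1, Mul(2, g))) = Mul(Add(1, Mul(2, g)), Add(23, T)))
Mul(306, Add(Function('x')(-6, 17), -78)) = Mul(306, Add(Add(23, -6, Mul(46, 17), Mul(2, -6, 17)), -78)) = Mul(306, Add(Add(23, -6, 782, -204), -78)) = Mul(306, Add(595, -78)) = Mul(306, 517) = 158202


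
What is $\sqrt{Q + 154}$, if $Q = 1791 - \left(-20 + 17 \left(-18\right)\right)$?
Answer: $\sqrt{2271} \approx 47.655$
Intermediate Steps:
$Q = 2117$ ($Q = 1791 - \left(-20 - 306\right) = 1791 - -326 = 1791 + 326 = 2117$)
$\sqrt{Q + 154} = \sqrt{2117 + 154} = \sqrt{2271}$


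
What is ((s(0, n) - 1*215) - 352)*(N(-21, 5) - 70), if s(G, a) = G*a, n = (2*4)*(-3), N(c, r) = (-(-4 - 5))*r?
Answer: 14175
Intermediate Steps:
N(c, r) = 9*r (N(c, r) = (-1*(-9))*r = 9*r)
n = -24 (n = 8*(-3) = -24)
((s(0, n) - 1*215) - 352)*(N(-21, 5) - 70) = ((0*(-24) - 1*215) - 352)*(9*5 - 70) = ((0 - 215) - 352)*(45 - 70) = (-215 - 352)*(-25) = -567*(-25) = 14175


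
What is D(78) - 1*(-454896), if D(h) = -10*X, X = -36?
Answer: 455256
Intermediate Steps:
D(h) = 360 (D(h) = -10*(-36) = 360)
D(78) - 1*(-454896) = 360 - 1*(-454896) = 360 + 454896 = 455256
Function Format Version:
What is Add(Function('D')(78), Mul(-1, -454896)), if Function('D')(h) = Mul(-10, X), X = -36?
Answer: 455256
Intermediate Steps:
Function('D')(h) = 360 (Function('D')(h) = Mul(-10, -36) = 360)
Add(Function('D')(78), Mul(-1, -454896)) = Add(360, Mul(-1, -454896)) = Add(360, 454896) = 455256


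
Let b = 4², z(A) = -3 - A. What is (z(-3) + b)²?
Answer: 256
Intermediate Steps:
b = 16
(z(-3) + b)² = ((-3 - 1*(-3)) + 16)² = ((-3 + 3) + 16)² = (0 + 16)² = 16² = 256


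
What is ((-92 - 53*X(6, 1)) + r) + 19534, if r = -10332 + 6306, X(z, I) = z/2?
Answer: 15257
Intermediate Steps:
X(z, I) = z/2 (X(z, I) = z*(1/2) = z/2)
r = -4026
((-92 - 53*X(6, 1)) + r) + 19534 = ((-92 - 53*6/2) - 4026) + 19534 = ((-92 - 53*3) - 4026) + 19534 = ((-92 - 159) - 4026) + 19534 = (-251 - 4026) + 19534 = -4277 + 19534 = 15257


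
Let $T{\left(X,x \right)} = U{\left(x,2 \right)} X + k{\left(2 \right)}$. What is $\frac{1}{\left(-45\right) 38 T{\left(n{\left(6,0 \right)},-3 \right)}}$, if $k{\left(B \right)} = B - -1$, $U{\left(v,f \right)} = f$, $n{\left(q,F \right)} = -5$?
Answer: $\frac{1}{11970} \approx 8.3542 \cdot 10^{-5}$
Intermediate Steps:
$k{\left(B \right)} = 1 + B$ ($k{\left(B \right)} = B + 1 = 1 + B$)
$T{\left(X,x \right)} = 3 + 2 X$ ($T{\left(X,x \right)} = 2 X + \left(1 + 2\right) = 2 X + 3 = 3 + 2 X$)
$\frac{1}{\left(-45\right) 38 T{\left(n{\left(6,0 \right)},-3 \right)}} = \frac{1}{\left(-45\right) 38 \left(3 + 2 \left(-5\right)\right)} = \frac{1}{\left(-1710\right) \left(3 - 10\right)} = \frac{1}{\left(-1710\right) \left(-7\right)} = \frac{1}{11970}$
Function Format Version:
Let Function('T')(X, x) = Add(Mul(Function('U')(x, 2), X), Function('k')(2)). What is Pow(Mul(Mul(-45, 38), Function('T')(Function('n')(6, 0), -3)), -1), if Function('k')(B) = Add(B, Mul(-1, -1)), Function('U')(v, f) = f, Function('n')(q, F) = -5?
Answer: Rational(1, 11970) ≈ 8.3542e-5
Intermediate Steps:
Function('k')(B) = Add(1, B) (Function('k')(B) = Add(B, 1) = Add(1, B))
Function('T')(X, x) = Add(3, Mul(2, X)) (Function('T')(X, x) = Add(Mul(2, X), Add(1, 2)) = Add(Mul(2, X), 3) = Add(3, Mul(2, X)))
Pow(Mul(Mul(-45, 38), Function('T')(Function('n')(6, 0), -3)), -1) = Pow(Mul(Mul(-45, 38), Add(3, Mul(2, -5))), -1) = Pow(Mul(-1710, Add(3, -10)), -1) = Pow(Mul(-1710, -7), -1) = Pow(11970, -1) = Rational(1, 11970)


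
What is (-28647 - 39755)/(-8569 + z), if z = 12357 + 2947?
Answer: -68402/6735 ≈ -10.156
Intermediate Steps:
z = 15304
(-28647 - 39755)/(-8569 + z) = (-28647 - 39755)/(-8569 + 15304) = -68402/6735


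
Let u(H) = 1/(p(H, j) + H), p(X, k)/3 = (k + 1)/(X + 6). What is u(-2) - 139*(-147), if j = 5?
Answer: 102167/5 ≈ 20433.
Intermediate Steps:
p(X, k) = 3*(1 + k)/(6 + X) (p(X, k) = 3*((k + 1)/(X + 6)) = 3*((1 + k)/(6 + X)) = 3*(1 + k)/(6 + X))
u(H) = 1/(H + 18/(6 + H)) (u(H) = 1/(3*(1 + 5)/(6 + H) + H) = 1/(3*6/(6 + H) + H) = 1/(18/(6 + H) + H) = 1/(H + 18/(6 + H)))
u(-2) - 139*(-147) = (6 - 2)/(18 - 2*(6 - 2)) - 139*(-147) = 4/(18 - 2*4) + 20433 = 4/(18 - 8) + 20433 = 4/10 + 20433 = (⅒)*4 + 20433 = ⅖ + 20433 = 102167/5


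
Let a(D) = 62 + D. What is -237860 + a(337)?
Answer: -237461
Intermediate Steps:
-237860 + a(337) = -237860 + (62 + 337) = -237860 + 399 = -237461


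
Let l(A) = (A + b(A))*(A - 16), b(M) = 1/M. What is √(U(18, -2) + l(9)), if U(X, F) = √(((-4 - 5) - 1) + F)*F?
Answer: √(-574 - 36*I*√3)/3 ≈ 0.43313 - 7.9978*I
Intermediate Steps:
b(M) = 1/M
l(A) = (-16 + A)*(A + 1/A) (l(A) = (A + 1/A)*(A - 16) = (A + 1/A)*(-16 + A) = (-16 + A)*(A + 1/A))
U(X, F) = F*√(-10 + F) (U(X, F) = √((-9 - 1) + F)*F = √(-10 + F)*F = F*√(-10 + F))
√(U(18, -2) + l(9)) = √(-2*√(-10 - 2) + (1 + 9² - 16*9 - 16/9)) = √(-4*I*√3 + (1 + 81 - 144 - 16*⅑)) = √(-4*I*√3 + (1 + 81 - 144 - 16/9)) = √(-4*I*√3 - 574/9) = √(-574/9 - 4*I*√3)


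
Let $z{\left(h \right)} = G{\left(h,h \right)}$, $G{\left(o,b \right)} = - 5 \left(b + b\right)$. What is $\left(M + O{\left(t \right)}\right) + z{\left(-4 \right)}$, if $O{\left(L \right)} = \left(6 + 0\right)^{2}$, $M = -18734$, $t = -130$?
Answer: $-18658$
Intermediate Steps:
$G{\left(o,b \right)} = - 10 b$ ($G{\left(o,b \right)} = - 5 \cdot 2 b = - 10 b$)
$O{\left(L \right)} = 36$ ($O{\left(L \right)} = 6^{2} = 36$)
$z{\left(h \right)} = - 10 h$
$\left(M + O{\left(t \right)}\right) + z{\left(-4 \right)} = \left(-18734 + 36\right) - -40 = -18698 + 40 = -18658$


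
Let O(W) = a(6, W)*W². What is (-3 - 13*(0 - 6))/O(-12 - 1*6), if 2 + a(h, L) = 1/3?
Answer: -5/36 ≈ -0.13889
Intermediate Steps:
a(h, L) = -5/3 (a(h, L) = -2 + 1/3 = -2 + ⅓ = -5/3)
O(W) = -5*W²/3
(-3 - 13*(0 - 6))/O(-12 - 1*6) = (-3 - 13*(0 - 6))/((-5*(-12 - 1*6)²/3)) = (-3 - 13*(-6))/((-5*(-12 - 6)²/3)) = (-3 + 78)/((-5/3*(-18)²)) = 75/((-5/3*324)) = 75/(-540) = 75*(-1/540) = -5/36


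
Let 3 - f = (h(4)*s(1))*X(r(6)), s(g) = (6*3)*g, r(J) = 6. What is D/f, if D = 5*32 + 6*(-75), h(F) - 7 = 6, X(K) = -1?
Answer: -290/237 ≈ -1.2236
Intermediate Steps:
s(g) = 18*g
h(F) = 13 (h(F) = 7 + 6 = 13)
D = -290 (D = 160 - 450 = -290)
f = 237 (f = 3 - 13*(18*1)*(-1) = 3 - 13*18*(-1) = 3 - 234*(-1) = 3 - 1*(-234) = 3 + 234 = 237)
D/f = -290/237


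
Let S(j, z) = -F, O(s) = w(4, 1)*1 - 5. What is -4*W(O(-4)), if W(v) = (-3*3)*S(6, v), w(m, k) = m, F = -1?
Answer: 36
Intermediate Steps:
O(s) = -1 (O(s) = 4*1 - 5 = 4 - 5 = -1)
S(j, z) = 1 (S(j, z) = -1*(-1) = 1)
W(v) = -9 (W(v) = -3*3*1 = -9*1 = -9)
-4*W(O(-4)) = -4*(-9) = 36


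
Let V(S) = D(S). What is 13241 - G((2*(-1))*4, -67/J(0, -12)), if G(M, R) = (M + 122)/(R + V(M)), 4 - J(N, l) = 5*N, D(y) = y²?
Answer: 834031/63 ≈ 13239.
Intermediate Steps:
V(S) = S²
J(N, l) = 4 - 5*N
G(M, R) = (122 + M)/(R + M²) (G(M, R) = (M + 122)/(R + M²) = (122 + M)/(R + M²))
13241 - G((2*(-1))*4, -67/J(0, -12)) = 13241 - (122 + (2*(-1))*4)/(-67/(4 - 5*0) + ((2*(-1))*4)²) = 13241 - (122 - 2*4)/(-67/(4 + 0) + (-2*4)²) = 13241 - (122 - 8)/(-67/4 + (-8)²) = 13241 - 114/(-67*¼ + 64) = 13241 - 114/(-67/4 + 64) = 13241 - 114/189/4 = 13241 - 4*114/189 = 13241 - 1*152/63 = 13241 - 152/63 = 834031/63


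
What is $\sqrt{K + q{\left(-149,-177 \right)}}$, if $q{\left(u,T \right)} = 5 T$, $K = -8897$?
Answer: $i \sqrt{9782} \approx 98.904 i$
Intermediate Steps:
$\sqrt{K + q{\left(-149,-177 \right)}} = \sqrt{-8897 + 5 \left(-177\right)} = \sqrt{-8897 - 885} = \sqrt{-9782} = i \sqrt{9782}$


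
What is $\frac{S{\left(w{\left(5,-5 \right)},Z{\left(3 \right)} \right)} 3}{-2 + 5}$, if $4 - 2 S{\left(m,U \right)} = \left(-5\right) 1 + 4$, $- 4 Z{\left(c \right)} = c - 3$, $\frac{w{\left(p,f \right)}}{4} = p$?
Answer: $\frac{5}{2} \approx 2.5$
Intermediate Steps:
$w{\left(p,f \right)} = 4 p$
$Z{\left(c \right)} = \frac{3}{4} - \frac{c}{4}$ ($Z{\left(c \right)} = - \frac{c - 3}{4} = - \frac{-3 + c}{4} = \frac{3}{4} - \frac{c}{4}$)
$S{\left(m,U \right)} = \frac{5}{2}$ ($S{\left(m,U \right)} = 2 - \frac{\left(-5\right) 1 + 4}{2} = 2 - \frac{-5 + 4}{2} = 2 - - \frac{1}{2} = 2 + \frac{1}{2} = \frac{5}{2}$)
$\frac{S{\left(w{\left(5,-5 \right)},Z{\left(3 \right)} \right)} 3}{-2 + 5} = \frac{\frac{5}{2} \cdot 3}{-2 + 5} = \frac{15}{2 \cdot 3} = \frac{15}{2} \cdot \frac{1}{3} = \frac{5}{2}$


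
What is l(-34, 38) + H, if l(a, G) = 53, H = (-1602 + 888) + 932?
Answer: 271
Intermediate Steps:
H = 218 (H = -714 + 932 = 218)
l(-34, 38) + H = 53 + 218 = 271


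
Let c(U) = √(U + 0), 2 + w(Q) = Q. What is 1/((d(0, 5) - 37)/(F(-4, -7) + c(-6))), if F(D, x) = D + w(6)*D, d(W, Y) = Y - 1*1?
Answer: 20/33 - I*√6/33 ≈ 0.60606 - 0.074227*I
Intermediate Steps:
w(Q) = -2 + Q
d(W, Y) = -1 + Y (d(W, Y) = Y - 1 = -1 + Y)
c(U) = √U
F(D, x) = 5*D (F(D, x) = D + (-2 + 6)*D = D + 4*D = 5*D)
1/((d(0, 5) - 37)/(F(-4, -7) + c(-6))) = 1/(((-1 + 5) - 37)/(5*(-4) + √(-6))) = 1/((4 - 37)/(-20 + I*√6)) = 1/(-33/(-20 + I*√6)) = 20/33 - I*√6/33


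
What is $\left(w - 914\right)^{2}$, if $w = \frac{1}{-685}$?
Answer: $\frac{391989940281}{469225} \approx 8.354 \cdot 10^{5}$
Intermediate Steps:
$w = - \frac{1}{685} \approx -0.0014599$
$\left(w - 914\right)^{2} = \left(- \frac{1}{685} - 914\right)^{2} = \left(- \frac{626091}{685}\right)^{2} = \frac{391989940281}{469225}$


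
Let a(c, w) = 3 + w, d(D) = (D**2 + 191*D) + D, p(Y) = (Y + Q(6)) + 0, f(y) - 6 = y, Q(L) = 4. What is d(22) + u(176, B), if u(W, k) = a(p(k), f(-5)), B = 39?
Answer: 4712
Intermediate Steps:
f(y) = 6 + y
p(Y) = 4 + Y (p(Y) = (Y + 4) + 0 = (4 + Y) + 0 = 4 + Y)
d(D) = D**2 + 192*D
u(W, k) = 4 (u(W, k) = 3 + (6 - 5) = 3 + 1 = 4)
d(22) + u(176, B) = 22*(192 + 22) + 4 = 22*214 + 4 = 4708 + 4 = 4712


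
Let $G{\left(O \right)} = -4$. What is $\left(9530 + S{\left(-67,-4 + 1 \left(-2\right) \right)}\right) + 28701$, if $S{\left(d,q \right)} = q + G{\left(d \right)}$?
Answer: $38221$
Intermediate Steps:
$S{\left(d,q \right)} = -4 + q$ ($S{\left(d,q \right)} = q - 4 = -4 + q$)
$\left(9530 + S{\left(-67,-4 + 1 \left(-2\right) \right)}\right) + 28701 = \left(9530 + \left(-4 + \left(-4 + 1 \left(-2\right)\right)\right)\right) + 28701 = \left(9530 - 10\right) + 28701 = 9520 + 28701 = 38221$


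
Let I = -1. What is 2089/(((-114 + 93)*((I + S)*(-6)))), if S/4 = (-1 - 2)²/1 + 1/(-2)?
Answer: 2089/4158 ≈ 0.50241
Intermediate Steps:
S = 34 (S = 4*((-1 - 2)²/1 + 1/(-2)) = 4*((-3)²*1 + 1*(-½)) = 4*(9*1 - ½) = 4*(9 - ½) = 4*(17/2) = 34)
2089/(((-114 + 93)*((I + S)*(-6)))) = 2089/(((-114 + 93)*((-1 + 34)*(-6)))) = 2089/((-693*(-6))) = 2089/((-21*(-198))) = 2089/4158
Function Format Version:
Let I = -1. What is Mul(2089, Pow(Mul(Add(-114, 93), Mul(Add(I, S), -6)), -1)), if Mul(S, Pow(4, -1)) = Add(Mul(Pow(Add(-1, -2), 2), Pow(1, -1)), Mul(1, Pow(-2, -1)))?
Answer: Rational(2089, 4158) ≈ 0.50241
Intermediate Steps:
S = 34 (S = Mul(4, Add(Mul(Pow(Add(-1, -2), 2), Pow(1, -1)), Mul(1, Pow(-2, -1)))) = Mul(4, Add(Mul(Pow(-3, 2), 1), Mul(1, Rational(-1, 2)))) = Mul(4, Add(Mul(9, 1), Rational(-1, 2))) = Mul(4, Add(9, Rational(-1, 2))) = Mul(4, Rational(17, 2)) = 34)
Mul(2089, Pow(Mul(Add(-114, 93), Mul(Add(I, S), -6)), -1)) = Mul(2089, Pow(Mul(Add(-114, 93), Mul(Add(-1, 34), -6)), -1)) = Mul(2089, Pow(Mul(-21, Mul(33, -6)), -1)) = Mul(2089, Pow(Mul(-21, -198), -1)) = Mul(2089, Pow(4158, -1)) = Mul(2089, Rational(1, 4158)) = Rational(2089, 4158)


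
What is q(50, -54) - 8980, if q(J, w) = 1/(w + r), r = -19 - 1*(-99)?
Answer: -233479/26 ≈ -8980.0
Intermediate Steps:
r = 80 (r = -19 + 99 = 80)
q(J, w) = 1/(80 + w) (q(J, w) = 1/(w + 80) = 1/(80 + w))
q(50, -54) - 8980 = 1/(80 - 54) - 8980 = 1/26 - 8980 = -233479/26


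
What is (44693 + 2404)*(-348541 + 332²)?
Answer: -11224015749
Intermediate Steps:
(44693 + 2404)*(-348541 + 332²) = 47097*(-348541 + 110224) = 47097*(-238317) = -11224015749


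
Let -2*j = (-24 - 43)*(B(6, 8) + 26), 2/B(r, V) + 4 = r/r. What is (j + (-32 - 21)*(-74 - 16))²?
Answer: 284124736/9 ≈ 3.1569e+7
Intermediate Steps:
B(r, V) = -⅔ (B(r, V) = 2/(-4 + r/r) = 2/(-4 + 1) = 2/(-3) = 2*(-⅓) = -⅔)
j = 2546/3 (j = -(-24 - 43)*(-⅔ + 26)/2 = -(-67)*76/(2*3) = -½*(-5092/3) = 2546/3 ≈ 848.67)
(j + (-32 - 21)*(-74 - 16))² = (2546/3 + (-32 - 21)*(-74 - 16))² = (2546/3 - 53*(-90))² = (2546/3 + 4770)² = (16856/3)² = 284124736/9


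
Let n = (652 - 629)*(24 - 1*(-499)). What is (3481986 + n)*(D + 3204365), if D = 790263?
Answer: 13957290151420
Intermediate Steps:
n = 12029 (n = 23*(24 + 499) = 23*523 = 12029)
(3481986 + n)*(D + 3204365) = (3481986 + 12029)*(790263 + 3204365) = 3494015*3994628 = 13957290151420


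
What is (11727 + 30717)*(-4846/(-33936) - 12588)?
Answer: -755470521657/1414 ≈ -5.3428e+8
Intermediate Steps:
(11727 + 30717)*(-4846/(-33936) - 12588) = 42444*(-4846*(-1/33936) - 12588) = 42444*(2423/16968 - 12588) = 42444*(-213590761/16968) = -755470521657/1414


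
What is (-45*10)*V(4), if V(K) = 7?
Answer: -3150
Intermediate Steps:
(-45*10)*V(4) = -45*10*7 = -450*7 = -3150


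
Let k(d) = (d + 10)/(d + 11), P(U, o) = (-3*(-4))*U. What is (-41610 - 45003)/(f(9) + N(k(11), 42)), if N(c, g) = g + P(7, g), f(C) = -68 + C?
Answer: -86613/67 ≈ -1292.7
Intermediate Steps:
P(U, o) = 12*U
k(d) = (10 + d)/(11 + d)
N(c, g) = 84 + g (N(c, g) = g + 12*7 = g + 84 = 84 + g)
(-41610 - 45003)/(f(9) + N(k(11), 42)) = (-41610 - 45003)/((-68 + 9) + (84 + 42)) = -86613/(-59 + 126) = -86613/67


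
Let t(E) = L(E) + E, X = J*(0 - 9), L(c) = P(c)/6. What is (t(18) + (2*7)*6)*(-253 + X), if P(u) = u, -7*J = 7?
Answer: -25620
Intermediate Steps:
J = -1 (J = -1/7*7 = -1)
L(c) = c/6
X = 9 (X = -(0 - 9) = -1*(-9) = 9)
t(E) = 7*E/6 (t(E) = E/6 + E = 7*E/6)
(t(18) + (2*7)*6)*(-253 + X) = ((7/6)*18 + (2*7)*6)*(-253 + 9) = (21 + 14*6)*(-244) = (21 + 84)*(-244) = 105*(-244) = -25620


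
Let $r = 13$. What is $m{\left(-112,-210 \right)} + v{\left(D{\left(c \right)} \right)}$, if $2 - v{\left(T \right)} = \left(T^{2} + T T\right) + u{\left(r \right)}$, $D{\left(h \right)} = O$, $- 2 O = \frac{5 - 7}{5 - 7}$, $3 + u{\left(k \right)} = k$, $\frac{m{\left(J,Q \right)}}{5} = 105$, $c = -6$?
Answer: $\frac{1033}{2} \approx 516.5$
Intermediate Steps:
$m{\left(J,Q \right)} = 525$ ($m{\left(J,Q \right)} = 5 \cdot 105 = 525$)
$u{\left(k \right)} = -3 + k$
$O = - \frac{1}{2}$ ($O = - \frac{\left(5 - 7\right) \frac{1}{5 - 7}}{2} = - \frac{\left(-2\right) \frac{1}{-2}}{2} = - \frac{\left(-2\right) \left(- \frac{1}{2}\right)}{2} = \left(- \frac{1}{2}\right) 1 = - \frac{1}{2} \approx -0.5$)
$D{\left(h \right)} = - \frac{1}{2}$
$v{\left(T \right)} = -8 - 2 T^{2}$ ($v{\left(T \right)} = 2 - \left(\left(T^{2} + T T\right) + \left(-3 + 13\right)\right) = 2 - \left(\left(T^{2} + T^{2}\right) + 10\right) = 2 - \left(2 T^{2} + 10\right) = 2 - \left(10 + 2 T^{2}\right) = -8 - 2 T^{2}$)
$m{\left(-112,-210 \right)} + v{\left(D{\left(c \right)} \right)} = 525 - \left(8 + 2 \left(- \frac{1}{2}\right)^{2}\right) = 525 - \frac{17}{2} = \frac{1033}{2}$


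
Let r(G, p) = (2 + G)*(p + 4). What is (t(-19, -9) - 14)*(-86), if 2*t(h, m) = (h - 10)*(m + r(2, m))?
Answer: -34959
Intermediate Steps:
r(G, p) = (2 + G)*(4 + p)
t(h, m) = (-10 + h)*(16 + 5*m)/2 (t(h, m) = ((h - 10)*(m + (8 + 2*m + 4*2 + 2*m)))/2 = ((-10 + h)*(m + (8 + 2*m + 8 + 2*m)))/2 = ((-10 + h)*(m + (16 + 4*m)))/2 = ((-10 + h)*(16 + 5*m))/2 = (-10 + h)*(16 + 5*m)/2)
(t(-19, -9) - 14)*(-86) = ((-80 - 25*(-9) + 8*(-19) + (5/2)*(-19)*(-9)) - 14)*(-86) = ((-80 + 225 - 152 + 855/2) - 14)*(-86) = (841/2 - 14)*(-86) = (813/2)*(-86) = -34959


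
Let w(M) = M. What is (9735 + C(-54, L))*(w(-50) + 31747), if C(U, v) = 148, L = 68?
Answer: 313261451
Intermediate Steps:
(9735 + C(-54, L))*(w(-50) + 31747) = (9735 + 148)*(-50 + 31747) = 9883*31697 = 313261451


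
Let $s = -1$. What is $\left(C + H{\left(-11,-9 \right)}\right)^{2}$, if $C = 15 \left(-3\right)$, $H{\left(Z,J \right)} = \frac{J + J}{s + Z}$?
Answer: $\frac{7569}{4} \approx 1892.3$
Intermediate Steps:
$H{\left(Z,J \right)} = \frac{2 J}{-1 + Z}$ ($H{\left(Z,J \right)} = \frac{J + J}{-1 + Z} = \frac{2 J}{-1 + Z}$)
$C = -45$
$\left(C + H{\left(-11,-9 \right)}\right)^{2} = \left(-45 + 2 \left(-9\right) \frac{1}{-1 - 11}\right)^{2} = \left(-45 + 2 \left(-9\right) \frac{1}{-12}\right)^{2} = \left(-45 + 2 \left(-9\right) \left(- \frac{1}{12}\right)\right)^{2} = \left(-45 + \frac{3}{2}\right)^{2} = \left(- \frac{87}{2}\right)^{2} = \frac{7569}{4}$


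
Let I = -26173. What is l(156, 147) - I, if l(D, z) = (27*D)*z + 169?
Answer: 645506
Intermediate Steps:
l(D, z) = 169 + 27*D*z (l(D, z) = 27*D*z + 169 = 169 + 27*D*z)
l(156, 147) - I = (169 + 27*156*147) - 1*(-26173) = (169 + 619164) + 26173 = 619333 + 26173 = 645506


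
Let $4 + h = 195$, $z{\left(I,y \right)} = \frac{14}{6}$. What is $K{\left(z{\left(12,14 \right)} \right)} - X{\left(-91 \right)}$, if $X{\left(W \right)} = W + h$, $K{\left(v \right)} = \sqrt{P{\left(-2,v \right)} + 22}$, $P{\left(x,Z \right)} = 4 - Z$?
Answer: $-100 + \frac{\sqrt{213}}{3} \approx -95.135$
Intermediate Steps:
$z{\left(I,y \right)} = \frac{7}{3}$ ($z{\left(I,y \right)} = 14 \cdot \frac{1}{6} = \frac{7}{3}$)
$h = 191$ ($h = -4 + 195 = 191$)
$K{\left(v \right)} = \sqrt{26 - v}$ ($K{\left(v \right)} = \sqrt{\left(4 - v\right) + 22} = \sqrt{26 - v}$)
$X{\left(W \right)} = 191 + W$ ($X{\left(W \right)} = W + 191 = 191 + W$)
$K{\left(z{\left(12,14 \right)} \right)} - X{\left(-91 \right)} = \sqrt{26 - \frac{7}{3}} - \left(191 - 91\right) = \sqrt{26 - \frac{7}{3}} - 100 = \sqrt{\frac{71}{3}} - 100 = \frac{\sqrt{213}}{3} - 100 = -100 + \frac{\sqrt{213}}{3}$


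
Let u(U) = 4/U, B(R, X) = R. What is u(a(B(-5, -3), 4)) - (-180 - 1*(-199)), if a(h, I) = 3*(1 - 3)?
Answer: -59/3 ≈ -19.667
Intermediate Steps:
a(h, I) = -6 (a(h, I) = 3*(-2) = -6)
u(a(B(-5, -3), 4)) - (-180 - 1*(-199)) = 4/(-6) - (-180 - 1*(-199)) = 4*(-⅙) - (-180 + 199) = -⅔ - 1*19 = -⅔ - 19 = -59/3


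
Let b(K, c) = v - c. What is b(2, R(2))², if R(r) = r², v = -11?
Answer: 225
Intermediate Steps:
b(K, c) = -11 - c
b(2, R(2))² = (-11 - 1*2²)² = (-11 - 1*4)² = (-11 - 4)² = (-15)² = 225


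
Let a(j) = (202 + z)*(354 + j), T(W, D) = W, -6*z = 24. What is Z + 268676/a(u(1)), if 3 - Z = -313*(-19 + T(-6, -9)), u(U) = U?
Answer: -274769852/35145 ≈ -7818.2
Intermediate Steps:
z = -4 (z = -1/6*24 = -4)
a(j) = 70092 + 198*j (a(j) = (202 - 4)*(354 + j) = 198*(354 + j) = 70092 + 198*j)
Z = -7822 (Z = 3 - (-313)*(-19 - 6) = 3 - (-313)*(-25) = 3 - 1*7825 = 3 - 7825 = -7822)
Z + 268676/a(u(1)) = -7822 + 268676/(70092 + 198*1) = -7822 + 268676/(70092 + 198) = -7822 + 268676/70290 = -7822 + 268676*(1/70290) = -7822 + 134338/35145 = -274769852/35145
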